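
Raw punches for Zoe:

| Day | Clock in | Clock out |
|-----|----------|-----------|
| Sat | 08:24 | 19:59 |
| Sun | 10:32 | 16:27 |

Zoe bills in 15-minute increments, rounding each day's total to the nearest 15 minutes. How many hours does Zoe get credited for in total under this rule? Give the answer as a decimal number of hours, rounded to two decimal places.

17.50 hours

Sat: 08:24–19:59 = 11 h 35 min → rounds to 11 h 30 min
Sun: 10:32–16:27 = 5 h 55 min → rounds to 6 h 0 min
Total credited: 17 h 30 min.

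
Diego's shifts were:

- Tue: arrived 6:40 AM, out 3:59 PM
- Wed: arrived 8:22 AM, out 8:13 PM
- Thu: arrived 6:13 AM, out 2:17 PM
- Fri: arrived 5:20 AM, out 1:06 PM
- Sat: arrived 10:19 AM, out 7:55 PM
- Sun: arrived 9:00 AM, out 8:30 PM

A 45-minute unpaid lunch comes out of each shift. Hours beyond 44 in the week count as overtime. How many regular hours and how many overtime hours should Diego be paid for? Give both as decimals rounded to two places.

Regular 44.00 hours, overtime 9.60 hours

Tue: 6:40 AM–3:59 PM = 9 h 19 min; less 45 min break → 8 h 34 min
Wed: 8:22 AM–8:13 PM = 11 h 51 min; less 45 min break → 11 h 6 min
Thu: 6:13 AM–2:17 PM = 8 h 4 min; less 45 min break → 7 h 19 min
Fri: 5:20 AM–1:06 PM = 7 h 46 min; less 45 min break → 7 h 1 min
Sat: 10:19 AM–7:55 PM = 9 h 36 min; less 45 min break → 8 h 51 min
Sun: 9:00 AM–8:30 PM = 11 h 30 min; less 45 min break → 10 h 45 min
Total worked: 53 h 36 min = 53.60 h.
Threshold 44 h → overtime 9 h 36 min, regular 44 h 0 min.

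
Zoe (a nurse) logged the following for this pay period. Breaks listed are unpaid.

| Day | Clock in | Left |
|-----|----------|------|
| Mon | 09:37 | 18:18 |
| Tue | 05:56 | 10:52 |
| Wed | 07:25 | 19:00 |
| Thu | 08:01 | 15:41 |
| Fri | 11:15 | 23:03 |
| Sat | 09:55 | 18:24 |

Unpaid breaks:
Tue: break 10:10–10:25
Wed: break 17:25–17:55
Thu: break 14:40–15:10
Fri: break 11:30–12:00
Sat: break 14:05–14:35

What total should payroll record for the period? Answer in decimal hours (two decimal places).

50.90 hours

Mon: 09:37–18:18 = 8 h 41 min
Tue: 05:56–10:52 = 4 h 56 min; less 15 min break → 4 h 41 min
Wed: 07:25–19:00 = 11 h 35 min; less 30 min break → 11 h 5 min
Thu: 08:01–15:41 = 7 h 40 min; less 30 min break → 7 h 10 min
Fri: 11:15–23:03 = 11 h 48 min; less 30 min break → 11 h 18 min
Sat: 09:55–18:24 = 8 h 29 min; less 30 min break → 7 h 59 min
Total: 8 h 41 min + 4 h 41 min + 11 h 5 min + 7 h 10 min + 11 h 18 min + 7 h 59 min = 50 h 54 min.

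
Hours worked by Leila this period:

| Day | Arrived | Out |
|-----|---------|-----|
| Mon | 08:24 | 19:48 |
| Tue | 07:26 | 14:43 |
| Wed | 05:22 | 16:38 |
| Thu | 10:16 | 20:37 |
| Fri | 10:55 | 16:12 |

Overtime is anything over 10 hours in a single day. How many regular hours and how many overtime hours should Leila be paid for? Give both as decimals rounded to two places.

Regular 42.57 hours, overtime 3.02 hours

Mon: 08:24–19:48 = 11 h 24 min
Tue: 07:26–14:43 = 7 h 17 min
Wed: 05:22–16:38 = 11 h 16 min
Thu: 10:16–20:37 = 10 h 21 min
Fri: 10:55–16:12 = 5 h 17 min
Mon reg 10 h 0 min / OT 1 h 24 min; Tue reg 7 h 17 min / OT 0 h 0 min; Wed reg 10 h 0 min / OT 1 h 16 min; Thu reg 10 h 0 min / OT 0 h 21 min; Fri reg 5 h 17 min / OT 0 h 0 min.
Totals: regular 42 h 34 min, overtime 3 h 1 min.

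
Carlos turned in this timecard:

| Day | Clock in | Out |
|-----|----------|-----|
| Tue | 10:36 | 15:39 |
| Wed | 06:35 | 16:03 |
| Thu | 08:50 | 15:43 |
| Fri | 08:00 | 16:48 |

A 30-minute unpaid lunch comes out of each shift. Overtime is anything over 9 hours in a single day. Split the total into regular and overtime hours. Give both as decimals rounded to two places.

Tue: 10:36–15:39 = 5 h 3 min; less 30 min break → 4 h 33 min
Wed: 06:35–16:03 = 9 h 28 min; less 30 min break → 8 h 58 min
Thu: 08:50–15:43 = 6 h 53 min; less 30 min break → 6 h 23 min
Fri: 08:00–16:48 = 8 h 48 min; less 30 min break → 8 h 18 min
Tue reg 4 h 33 min / OT 0 h 0 min; Wed reg 8 h 58 min / OT 0 h 0 min; Thu reg 6 h 23 min / OT 0 h 0 min; Fri reg 8 h 18 min / OT 0 h 0 min.
Totals: regular 28 h 12 min, overtime 0 h 0 min.

Regular 28.20 hours, overtime 0.00 hours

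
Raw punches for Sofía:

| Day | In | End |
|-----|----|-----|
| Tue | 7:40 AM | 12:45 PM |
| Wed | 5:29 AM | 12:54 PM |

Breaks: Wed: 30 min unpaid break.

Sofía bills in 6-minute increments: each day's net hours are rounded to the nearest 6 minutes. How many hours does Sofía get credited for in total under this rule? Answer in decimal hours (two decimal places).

Tue: 7:40 AM–12:45 PM = 5 h 5 min → rounds to 5 h 6 min
Wed: 5:29 AM–12:54 PM = 7 h 25 min − 30 min = 6 h 55 min → rounds to 6 h 54 min
Total credited: 12 h 0 min.

12.00 hours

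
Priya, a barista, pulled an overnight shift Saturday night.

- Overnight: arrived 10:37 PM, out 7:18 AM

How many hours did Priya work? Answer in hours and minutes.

Overnight: 10:37 PM → midnight = 1 h 23 min; midnight → 7:18 AM = 7 h 18 min; span 8 h 41 min

8 h 41 min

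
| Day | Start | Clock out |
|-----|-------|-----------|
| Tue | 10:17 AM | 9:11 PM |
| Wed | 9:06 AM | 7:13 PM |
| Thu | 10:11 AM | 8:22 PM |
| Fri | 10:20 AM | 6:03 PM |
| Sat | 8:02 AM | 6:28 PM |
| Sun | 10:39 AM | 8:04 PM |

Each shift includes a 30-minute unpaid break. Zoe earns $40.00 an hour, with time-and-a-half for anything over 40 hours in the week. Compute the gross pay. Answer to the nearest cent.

$2546.00

Tue: 10:17 AM–9:11 PM = 10 h 54 min; less 30 min break → 10 h 24 min
Wed: 9:06 AM–7:13 PM = 10 h 7 min; less 30 min break → 9 h 37 min
Thu: 10:11 AM–8:22 PM = 10 h 11 min; less 30 min break → 9 h 41 min
Fri: 10:20 AM–6:03 PM = 7 h 43 min; less 30 min break → 7 h 13 min
Sat: 8:02 AM–6:28 PM = 10 h 26 min; less 30 min break → 9 h 56 min
Sun: 10:39 AM–8:04 PM = 9 h 25 min; less 30 min break → 8 h 55 min
Total worked: 55 h 46 min = 3346 min.
Regular 40 h 0 min = 2400 min at $40.00/h; overtime 15 h 46 min = 946 min at $60.00/h.
Pay = (2400 × $40.00 + 946 × $60.00) ÷ 60 = $2546.00.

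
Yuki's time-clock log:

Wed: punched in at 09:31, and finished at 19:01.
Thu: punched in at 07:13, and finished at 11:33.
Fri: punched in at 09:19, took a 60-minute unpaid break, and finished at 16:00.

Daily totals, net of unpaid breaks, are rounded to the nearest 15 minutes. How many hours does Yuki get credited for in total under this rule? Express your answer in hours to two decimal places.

19.50 hours

Wed: 09:31–19:01 = 9 h 30 min → rounds to 9 h 30 min
Thu: 07:13–11:33 = 4 h 20 min → rounds to 4 h 15 min
Fri: 09:19–16:00 = 6 h 41 min − 60 min = 5 h 41 min → rounds to 5 h 45 min
Total credited: 19 h 30 min.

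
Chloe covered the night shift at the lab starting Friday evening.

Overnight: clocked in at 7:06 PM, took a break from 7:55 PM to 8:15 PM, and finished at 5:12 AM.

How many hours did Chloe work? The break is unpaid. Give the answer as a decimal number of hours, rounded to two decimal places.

9.77 hours

Overnight: 7:06 PM → midnight = 4 h 54 min; midnight → 5:12 AM = 5 h 12 min; span 10 h 6 min; less 20 min break → 9 h 46 min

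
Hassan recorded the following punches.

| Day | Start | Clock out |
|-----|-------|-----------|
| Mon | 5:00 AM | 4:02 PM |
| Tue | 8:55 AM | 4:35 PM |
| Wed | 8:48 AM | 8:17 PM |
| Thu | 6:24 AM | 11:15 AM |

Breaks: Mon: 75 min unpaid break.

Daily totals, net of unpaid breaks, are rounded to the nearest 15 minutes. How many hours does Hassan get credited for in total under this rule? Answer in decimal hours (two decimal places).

33.75 hours

Mon: 5:00 AM–4:02 PM = 11 h 2 min − 75 min = 9 h 47 min → rounds to 9 h 45 min
Tue: 8:55 AM–4:35 PM = 7 h 40 min → rounds to 7 h 45 min
Wed: 8:48 AM–8:17 PM = 11 h 29 min → rounds to 11 h 30 min
Thu: 6:24 AM–11:15 AM = 4 h 51 min → rounds to 4 h 45 min
Total credited: 33 h 45 min.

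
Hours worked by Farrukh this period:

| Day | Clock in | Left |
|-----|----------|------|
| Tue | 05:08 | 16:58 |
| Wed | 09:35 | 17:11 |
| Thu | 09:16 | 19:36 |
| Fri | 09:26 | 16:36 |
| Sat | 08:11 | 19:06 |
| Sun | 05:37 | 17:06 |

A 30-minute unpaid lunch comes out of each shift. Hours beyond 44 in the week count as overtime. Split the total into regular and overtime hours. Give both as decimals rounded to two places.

Regular 44.00 hours, overtime 12.33 hours

Tue: 05:08–16:58 = 11 h 50 min; less 30 min break → 11 h 20 min
Wed: 09:35–17:11 = 7 h 36 min; less 30 min break → 7 h 6 min
Thu: 09:16–19:36 = 10 h 20 min; less 30 min break → 9 h 50 min
Fri: 09:26–16:36 = 7 h 10 min; less 30 min break → 6 h 40 min
Sat: 08:11–19:06 = 10 h 55 min; less 30 min break → 10 h 25 min
Sun: 05:37–17:06 = 11 h 29 min; less 30 min break → 10 h 59 min
Total worked: 56 h 20 min = 56.33 h.
Threshold 44 h → overtime 12 h 20 min, regular 44 h 0 min.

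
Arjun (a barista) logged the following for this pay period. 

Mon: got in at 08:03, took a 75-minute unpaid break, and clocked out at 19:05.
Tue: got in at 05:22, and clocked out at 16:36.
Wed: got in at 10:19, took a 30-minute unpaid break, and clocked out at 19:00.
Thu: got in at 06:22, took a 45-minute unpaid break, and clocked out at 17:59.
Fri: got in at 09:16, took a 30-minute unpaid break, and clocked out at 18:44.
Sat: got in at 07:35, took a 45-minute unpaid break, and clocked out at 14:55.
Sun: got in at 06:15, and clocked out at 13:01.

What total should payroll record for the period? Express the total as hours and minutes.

62 h 23 min

Mon: 08:03–19:05 = 11 h 2 min; less 75 min break → 9 h 47 min
Tue: 05:22–16:36 = 11 h 14 min
Wed: 10:19–19:00 = 8 h 41 min; less 30 min break → 8 h 11 min
Thu: 06:22–17:59 = 11 h 37 min; less 45 min break → 10 h 52 min
Fri: 09:16–18:44 = 9 h 28 min; less 30 min break → 8 h 58 min
Sat: 07:35–14:55 = 7 h 20 min; less 45 min break → 6 h 35 min
Sun: 06:15–13:01 = 6 h 46 min
Total: 9 h 47 min + 11 h 14 min + 8 h 11 min + 10 h 52 min + 8 h 58 min + 6 h 35 min + 6 h 46 min = 62 h 23 min.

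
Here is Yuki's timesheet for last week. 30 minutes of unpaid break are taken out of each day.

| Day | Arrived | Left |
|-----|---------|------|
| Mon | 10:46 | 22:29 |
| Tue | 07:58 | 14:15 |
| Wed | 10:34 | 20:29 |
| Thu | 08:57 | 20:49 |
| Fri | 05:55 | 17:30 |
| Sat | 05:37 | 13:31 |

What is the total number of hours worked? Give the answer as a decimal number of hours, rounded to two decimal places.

Mon: 10:46–22:29 = 11 h 43 min; less 30 min break → 11 h 13 min
Tue: 07:58–14:15 = 6 h 17 min; less 30 min break → 5 h 47 min
Wed: 10:34–20:29 = 9 h 55 min; less 30 min break → 9 h 25 min
Thu: 08:57–20:49 = 11 h 52 min; less 30 min break → 11 h 22 min
Fri: 05:55–17:30 = 11 h 35 min; less 30 min break → 11 h 5 min
Sat: 05:37–13:31 = 7 h 54 min; less 30 min break → 7 h 24 min
Total: 11 h 13 min + 5 h 47 min + 9 h 25 min + 11 h 22 min + 11 h 5 min + 7 h 24 min = 56 h 16 min.

56.27 hours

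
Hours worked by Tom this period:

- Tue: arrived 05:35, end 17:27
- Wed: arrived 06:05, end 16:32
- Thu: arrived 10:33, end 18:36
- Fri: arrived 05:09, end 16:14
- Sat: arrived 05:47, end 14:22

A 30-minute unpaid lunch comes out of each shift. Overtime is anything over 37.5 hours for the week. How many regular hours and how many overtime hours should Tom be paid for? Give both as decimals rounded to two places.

Regular 37.50 hours, overtime 10.03 hours

Tue: 05:35–17:27 = 11 h 52 min; less 30 min break → 11 h 22 min
Wed: 06:05–16:32 = 10 h 27 min; less 30 min break → 9 h 57 min
Thu: 10:33–18:36 = 8 h 3 min; less 30 min break → 7 h 33 min
Fri: 05:09–16:14 = 11 h 5 min; less 30 min break → 10 h 35 min
Sat: 05:47–14:22 = 8 h 35 min; less 30 min break → 8 h 5 min
Total worked: 47 h 32 min = 47.53 h.
Threshold 37.5 h → overtime 10 h 2 min, regular 37 h 30 min.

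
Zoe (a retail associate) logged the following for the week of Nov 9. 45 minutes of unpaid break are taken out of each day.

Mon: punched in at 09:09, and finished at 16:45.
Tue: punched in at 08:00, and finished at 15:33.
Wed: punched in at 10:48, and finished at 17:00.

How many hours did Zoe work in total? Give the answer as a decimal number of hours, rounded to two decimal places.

Mon: 09:09–16:45 = 7 h 36 min; less 45 min break → 6 h 51 min
Tue: 08:00–15:33 = 7 h 33 min; less 45 min break → 6 h 48 min
Wed: 10:48–17:00 = 6 h 12 min; less 45 min break → 5 h 27 min
Total: 6 h 51 min + 6 h 48 min + 5 h 27 min = 19 h 6 min.

19.10 hours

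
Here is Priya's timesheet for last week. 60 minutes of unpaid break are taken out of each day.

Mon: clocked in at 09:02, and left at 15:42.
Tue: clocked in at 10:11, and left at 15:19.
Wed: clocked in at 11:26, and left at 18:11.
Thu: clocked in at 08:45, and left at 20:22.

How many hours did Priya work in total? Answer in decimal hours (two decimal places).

Mon: 09:02–15:42 = 6 h 40 min; less 60 min break → 5 h 40 min
Tue: 10:11–15:19 = 5 h 8 min; less 60 min break → 4 h 8 min
Wed: 11:26–18:11 = 6 h 45 min; less 60 min break → 5 h 45 min
Thu: 08:45–20:22 = 11 h 37 min; less 60 min break → 10 h 37 min
Total: 5 h 40 min + 4 h 8 min + 5 h 45 min + 10 h 37 min = 26 h 10 min.

26.17 hours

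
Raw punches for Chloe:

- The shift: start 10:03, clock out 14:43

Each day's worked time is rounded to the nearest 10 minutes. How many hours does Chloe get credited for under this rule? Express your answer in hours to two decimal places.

4.67 hours

The shift: 10:03–14:43 = 4 h 40 min → rounds to 4 h 40 min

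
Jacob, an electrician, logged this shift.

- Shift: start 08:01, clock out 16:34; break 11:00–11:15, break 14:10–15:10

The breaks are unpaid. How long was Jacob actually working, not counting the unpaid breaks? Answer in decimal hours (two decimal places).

7.30 hours

Shift: 08:01–16:34 = 8 h 33 min; less 75 min break → 7 h 18 min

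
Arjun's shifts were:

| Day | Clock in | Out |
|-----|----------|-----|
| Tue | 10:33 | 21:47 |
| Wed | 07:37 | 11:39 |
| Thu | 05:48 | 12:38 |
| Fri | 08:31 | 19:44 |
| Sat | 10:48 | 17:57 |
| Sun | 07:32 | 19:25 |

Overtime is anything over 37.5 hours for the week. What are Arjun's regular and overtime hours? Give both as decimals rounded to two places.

Tue: 10:33–21:47 = 11 h 14 min
Wed: 07:37–11:39 = 4 h 2 min
Thu: 05:48–12:38 = 6 h 50 min
Fri: 08:31–19:44 = 11 h 13 min
Sat: 10:48–17:57 = 7 h 9 min
Sun: 07:32–19:25 = 11 h 53 min
Total worked: 52 h 21 min = 52.35 h.
Threshold 37.5 h → overtime 14 h 51 min, regular 37 h 30 min.

Regular 37.50 hours, overtime 14.85 hours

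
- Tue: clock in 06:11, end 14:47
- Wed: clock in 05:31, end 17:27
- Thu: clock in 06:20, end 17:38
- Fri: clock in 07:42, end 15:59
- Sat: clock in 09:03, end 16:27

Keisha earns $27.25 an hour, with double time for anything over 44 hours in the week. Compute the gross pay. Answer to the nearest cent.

Tue: 06:11–14:47 = 8 h 36 min
Wed: 05:31–17:27 = 11 h 56 min
Thu: 06:20–17:38 = 11 h 18 min
Fri: 07:42–15:59 = 8 h 17 min
Sat: 09:03–16:27 = 7 h 24 min
Total worked: 47 h 31 min = 2851 min.
Regular 44 h 0 min = 2640 min at $27.25/h; overtime 3 h 31 min = 211 min at $54.50/h.
Pay = (2640 × $27.25 + 211 × $54.50) ÷ 60 = $1390.66.

$1390.66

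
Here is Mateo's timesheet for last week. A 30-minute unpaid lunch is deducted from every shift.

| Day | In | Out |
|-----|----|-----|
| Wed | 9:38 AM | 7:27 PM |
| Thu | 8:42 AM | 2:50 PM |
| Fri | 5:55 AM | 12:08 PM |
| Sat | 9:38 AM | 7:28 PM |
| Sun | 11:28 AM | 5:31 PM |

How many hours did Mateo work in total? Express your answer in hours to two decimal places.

35.55 hours

Wed: 9:38 AM–7:27 PM = 9 h 49 min; less 30 min break → 9 h 19 min
Thu: 8:42 AM–2:50 PM = 6 h 8 min; less 30 min break → 5 h 38 min
Fri: 5:55 AM–12:08 PM = 6 h 13 min; less 30 min break → 5 h 43 min
Sat: 9:38 AM–7:28 PM = 9 h 50 min; less 30 min break → 9 h 20 min
Sun: 11:28 AM–5:31 PM = 6 h 3 min; less 30 min break → 5 h 33 min
Total: 9 h 19 min + 5 h 38 min + 5 h 43 min + 9 h 20 min + 5 h 33 min = 35 h 33 min.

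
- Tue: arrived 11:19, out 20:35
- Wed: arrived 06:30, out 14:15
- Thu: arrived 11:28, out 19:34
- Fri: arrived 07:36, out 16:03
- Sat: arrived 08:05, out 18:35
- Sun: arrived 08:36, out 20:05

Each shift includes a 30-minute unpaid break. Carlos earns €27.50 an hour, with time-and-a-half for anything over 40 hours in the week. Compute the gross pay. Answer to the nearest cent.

€1617.69

Tue: 11:19–20:35 = 9 h 16 min; less 30 min break → 8 h 46 min
Wed: 06:30–14:15 = 7 h 45 min; less 30 min break → 7 h 15 min
Thu: 11:28–19:34 = 8 h 6 min; less 30 min break → 7 h 36 min
Fri: 07:36–16:03 = 8 h 27 min; less 30 min break → 7 h 57 min
Sat: 08:05–18:35 = 10 h 30 min; less 30 min break → 10 h 0 min
Sun: 08:36–20:05 = 11 h 29 min; less 30 min break → 10 h 59 min
Total worked: 52 h 33 min = 3153 min.
Regular 40 h 0 min = 2400 min at €27.50/h; overtime 12 h 33 min = 753 min at €41.25/h.
Pay = (2400 × €27.50 + 753 × €41.25) ÷ 60 = €1617.69.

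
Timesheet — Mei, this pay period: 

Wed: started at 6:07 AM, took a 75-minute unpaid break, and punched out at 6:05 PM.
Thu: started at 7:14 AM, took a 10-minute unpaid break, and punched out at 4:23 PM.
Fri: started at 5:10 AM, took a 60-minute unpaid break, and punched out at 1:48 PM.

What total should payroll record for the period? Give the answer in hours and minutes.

27 h 20 min

Wed: 6:07 AM–6:05 PM = 11 h 58 min; less 75 min break → 10 h 43 min
Thu: 7:14 AM–4:23 PM = 9 h 9 min; less 10 min break → 8 h 59 min
Fri: 5:10 AM–1:48 PM = 8 h 38 min; less 60 min break → 7 h 38 min
Total: 10 h 43 min + 8 h 59 min + 7 h 38 min = 27 h 20 min.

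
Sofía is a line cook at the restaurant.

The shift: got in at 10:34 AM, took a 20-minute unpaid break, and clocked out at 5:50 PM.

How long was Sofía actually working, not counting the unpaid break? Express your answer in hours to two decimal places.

The shift: 10:34 AM–5:50 PM = 7 h 16 min; less 20 min break → 6 h 56 min

6.93 hours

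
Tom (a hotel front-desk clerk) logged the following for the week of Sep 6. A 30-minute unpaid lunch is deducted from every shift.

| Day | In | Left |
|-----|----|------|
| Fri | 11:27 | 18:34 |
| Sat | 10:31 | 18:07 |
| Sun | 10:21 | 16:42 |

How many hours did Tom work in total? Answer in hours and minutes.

19 h 34 min

Fri: 11:27–18:34 = 7 h 7 min; less 30 min break → 6 h 37 min
Sat: 10:31–18:07 = 7 h 36 min; less 30 min break → 7 h 6 min
Sun: 10:21–16:42 = 6 h 21 min; less 30 min break → 5 h 51 min
Total: 6 h 37 min + 7 h 6 min + 5 h 51 min = 19 h 34 min.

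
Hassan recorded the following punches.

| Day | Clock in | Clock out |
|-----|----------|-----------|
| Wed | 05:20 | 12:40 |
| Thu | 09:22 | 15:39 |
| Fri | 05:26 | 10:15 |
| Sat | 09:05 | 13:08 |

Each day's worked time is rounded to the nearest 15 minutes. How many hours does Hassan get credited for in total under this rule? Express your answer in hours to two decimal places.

Wed: 05:20–12:40 = 7 h 20 min → rounds to 7 h 15 min
Thu: 09:22–15:39 = 6 h 17 min → rounds to 6 h 15 min
Fri: 05:26–10:15 = 4 h 49 min → rounds to 4 h 45 min
Sat: 09:05–13:08 = 4 h 3 min → rounds to 4 h 0 min
Total credited: 22 h 15 min.

22.25 hours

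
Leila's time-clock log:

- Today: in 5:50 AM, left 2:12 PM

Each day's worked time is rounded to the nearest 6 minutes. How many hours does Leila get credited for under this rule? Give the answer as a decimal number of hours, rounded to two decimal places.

Today: 5:50 AM–2:12 PM = 8 h 22 min → rounds to 8 h 24 min

8.40 hours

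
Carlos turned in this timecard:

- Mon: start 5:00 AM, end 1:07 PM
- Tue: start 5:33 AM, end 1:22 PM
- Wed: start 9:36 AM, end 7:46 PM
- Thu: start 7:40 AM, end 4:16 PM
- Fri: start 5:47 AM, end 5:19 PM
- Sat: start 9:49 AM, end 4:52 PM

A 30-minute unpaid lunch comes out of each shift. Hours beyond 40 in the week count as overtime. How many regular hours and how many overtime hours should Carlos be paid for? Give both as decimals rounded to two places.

Mon: 5:00 AM–1:07 PM = 8 h 7 min; less 30 min break → 7 h 37 min
Tue: 5:33 AM–1:22 PM = 7 h 49 min; less 30 min break → 7 h 19 min
Wed: 9:36 AM–7:46 PM = 10 h 10 min; less 30 min break → 9 h 40 min
Thu: 7:40 AM–4:16 PM = 8 h 36 min; less 30 min break → 8 h 6 min
Fri: 5:47 AM–5:19 PM = 11 h 32 min; less 30 min break → 11 h 2 min
Sat: 9:49 AM–4:52 PM = 7 h 3 min; less 30 min break → 6 h 33 min
Total worked: 50 h 17 min = 50.28 h.
Threshold 40 h → overtime 10 h 17 min, regular 40 h 0 min.

Regular 40.00 hours, overtime 10.28 hours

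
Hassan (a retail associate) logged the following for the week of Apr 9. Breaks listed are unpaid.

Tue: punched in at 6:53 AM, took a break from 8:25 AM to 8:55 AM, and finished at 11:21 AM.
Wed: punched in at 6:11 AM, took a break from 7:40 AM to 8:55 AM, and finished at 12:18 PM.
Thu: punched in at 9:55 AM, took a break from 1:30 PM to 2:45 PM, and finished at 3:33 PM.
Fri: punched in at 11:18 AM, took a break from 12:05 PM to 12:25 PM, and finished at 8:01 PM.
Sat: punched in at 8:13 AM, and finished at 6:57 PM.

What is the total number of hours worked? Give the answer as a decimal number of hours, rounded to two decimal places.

32.33 hours

Tue: 6:53 AM–11:21 AM = 4 h 28 min; less 30 min break → 3 h 58 min
Wed: 6:11 AM–12:18 PM = 6 h 7 min; less 75 min break → 4 h 52 min
Thu: 9:55 AM–3:33 PM = 5 h 38 min; less 75 min break → 4 h 23 min
Fri: 11:18 AM–8:01 PM = 8 h 43 min; less 20 min break → 8 h 23 min
Sat: 8:13 AM–6:57 PM = 10 h 44 min
Total: 3 h 58 min + 4 h 52 min + 4 h 23 min + 8 h 23 min + 10 h 44 min = 32 h 20 min.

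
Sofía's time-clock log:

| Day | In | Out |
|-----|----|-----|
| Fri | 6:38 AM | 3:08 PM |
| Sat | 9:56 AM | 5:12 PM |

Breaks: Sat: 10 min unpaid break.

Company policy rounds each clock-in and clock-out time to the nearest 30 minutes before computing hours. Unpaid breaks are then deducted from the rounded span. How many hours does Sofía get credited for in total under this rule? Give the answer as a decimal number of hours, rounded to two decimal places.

15.33 hours

Fri: in 6:38 AM→6:30 AM, out 3:08 PM→3:00 PM; 8 h 30 min
Sat: in 9:56 AM→10:00 AM, out 5:12 PM→5:00 PM; 7 h 0 min − 10 min = 6 h 50 min
Total credited: 15 h 20 min.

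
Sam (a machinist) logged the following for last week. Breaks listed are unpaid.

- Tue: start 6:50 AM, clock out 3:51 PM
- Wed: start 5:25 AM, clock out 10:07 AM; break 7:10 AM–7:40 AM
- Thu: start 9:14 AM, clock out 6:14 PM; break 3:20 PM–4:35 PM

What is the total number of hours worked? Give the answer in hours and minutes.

Tue: 6:50 AM–3:51 PM = 9 h 1 min
Wed: 5:25 AM–10:07 AM = 4 h 42 min; less 30 min break → 4 h 12 min
Thu: 9:14 AM–6:14 PM = 9 h 0 min; less 75 min break → 7 h 45 min
Total: 9 h 1 min + 4 h 12 min + 7 h 45 min = 20 h 58 min.

20 h 58 min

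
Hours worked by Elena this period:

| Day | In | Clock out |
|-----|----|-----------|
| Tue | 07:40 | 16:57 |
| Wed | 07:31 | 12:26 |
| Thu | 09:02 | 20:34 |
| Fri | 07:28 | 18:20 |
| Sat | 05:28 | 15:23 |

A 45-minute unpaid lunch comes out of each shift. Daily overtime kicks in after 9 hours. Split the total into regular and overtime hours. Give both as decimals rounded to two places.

Regular 39.70 hours, overtime 3.07 hours

Tue: 07:40–16:57 = 9 h 17 min; less 45 min break → 8 h 32 min
Wed: 07:31–12:26 = 4 h 55 min; less 45 min break → 4 h 10 min
Thu: 09:02–20:34 = 11 h 32 min; less 45 min break → 10 h 47 min
Fri: 07:28–18:20 = 10 h 52 min; less 45 min break → 10 h 7 min
Sat: 05:28–15:23 = 9 h 55 min; less 45 min break → 9 h 10 min
Tue reg 8 h 32 min / OT 0 h 0 min; Wed reg 4 h 10 min / OT 0 h 0 min; Thu reg 9 h 0 min / OT 1 h 47 min; Fri reg 9 h 0 min / OT 1 h 7 min; Sat reg 9 h 0 min / OT 0 h 10 min.
Totals: regular 39 h 42 min, overtime 3 h 4 min.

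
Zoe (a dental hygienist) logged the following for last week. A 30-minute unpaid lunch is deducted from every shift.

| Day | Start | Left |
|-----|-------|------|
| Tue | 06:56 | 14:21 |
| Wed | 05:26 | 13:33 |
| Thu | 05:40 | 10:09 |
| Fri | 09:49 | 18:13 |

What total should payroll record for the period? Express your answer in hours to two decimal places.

26.42 hours

Tue: 06:56–14:21 = 7 h 25 min; less 30 min break → 6 h 55 min
Wed: 05:26–13:33 = 8 h 7 min; less 30 min break → 7 h 37 min
Thu: 05:40–10:09 = 4 h 29 min; less 30 min break → 3 h 59 min
Fri: 09:49–18:13 = 8 h 24 min; less 30 min break → 7 h 54 min
Total: 6 h 55 min + 7 h 37 min + 3 h 59 min + 7 h 54 min = 26 h 25 min.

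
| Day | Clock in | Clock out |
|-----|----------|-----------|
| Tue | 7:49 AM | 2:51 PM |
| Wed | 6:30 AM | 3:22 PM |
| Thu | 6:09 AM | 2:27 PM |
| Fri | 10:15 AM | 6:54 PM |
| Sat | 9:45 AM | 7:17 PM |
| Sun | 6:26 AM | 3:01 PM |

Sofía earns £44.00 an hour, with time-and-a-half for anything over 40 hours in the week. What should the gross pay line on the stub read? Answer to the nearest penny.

Tue: 7:49 AM–2:51 PM = 7 h 2 min
Wed: 6:30 AM–3:22 PM = 8 h 52 min
Thu: 6:09 AM–2:27 PM = 8 h 18 min
Fri: 10:15 AM–6:54 PM = 8 h 39 min
Sat: 9:45 AM–7:17 PM = 9 h 32 min
Sun: 6:26 AM–3:01 PM = 8 h 35 min
Total worked: 50 h 58 min = 3058 min.
Regular 40 h 0 min = 2400 min at £44.00/h; overtime 10 h 58 min = 658 min at £66.00/h.
Pay = (2400 × £44.00 + 658 × £66.00) ÷ 60 = £2483.80.

£2483.80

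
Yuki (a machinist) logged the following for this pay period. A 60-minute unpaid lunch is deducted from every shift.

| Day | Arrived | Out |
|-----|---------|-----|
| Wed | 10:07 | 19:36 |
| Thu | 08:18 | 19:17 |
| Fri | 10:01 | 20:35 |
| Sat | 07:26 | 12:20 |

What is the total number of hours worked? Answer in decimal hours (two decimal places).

31.93 hours

Wed: 10:07–19:36 = 9 h 29 min; less 60 min break → 8 h 29 min
Thu: 08:18–19:17 = 10 h 59 min; less 60 min break → 9 h 59 min
Fri: 10:01–20:35 = 10 h 34 min; less 60 min break → 9 h 34 min
Sat: 07:26–12:20 = 4 h 54 min; less 60 min break → 3 h 54 min
Total: 8 h 29 min + 9 h 59 min + 9 h 34 min + 3 h 54 min = 31 h 56 min.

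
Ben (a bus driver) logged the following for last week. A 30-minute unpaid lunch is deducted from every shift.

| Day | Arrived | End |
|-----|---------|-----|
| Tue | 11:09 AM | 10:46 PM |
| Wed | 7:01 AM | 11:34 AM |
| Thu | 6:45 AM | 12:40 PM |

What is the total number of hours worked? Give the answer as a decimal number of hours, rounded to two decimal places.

Tue: 11:09 AM–10:46 PM = 11 h 37 min; less 30 min break → 11 h 7 min
Wed: 7:01 AM–11:34 AM = 4 h 33 min; less 30 min break → 4 h 3 min
Thu: 6:45 AM–12:40 PM = 5 h 55 min; less 30 min break → 5 h 25 min
Total: 11 h 7 min + 4 h 3 min + 5 h 25 min = 20 h 35 min.

20.58 hours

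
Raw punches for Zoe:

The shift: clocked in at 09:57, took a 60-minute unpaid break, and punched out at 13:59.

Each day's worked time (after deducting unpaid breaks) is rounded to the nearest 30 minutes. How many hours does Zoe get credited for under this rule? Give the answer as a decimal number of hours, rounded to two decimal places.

3.00 hours

The shift: 09:57–13:59 = 4 h 2 min − 60 min = 3 h 2 min → rounds to 3 h 0 min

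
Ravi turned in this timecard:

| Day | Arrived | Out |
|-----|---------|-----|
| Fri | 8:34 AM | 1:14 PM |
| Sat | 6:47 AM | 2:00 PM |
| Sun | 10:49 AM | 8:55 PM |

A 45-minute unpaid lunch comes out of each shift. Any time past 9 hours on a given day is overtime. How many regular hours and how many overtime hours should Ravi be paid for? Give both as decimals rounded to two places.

Regular 19.38 hours, overtime 0.35 hours

Fri: 8:34 AM–1:14 PM = 4 h 40 min; less 45 min break → 3 h 55 min
Sat: 6:47 AM–2:00 PM = 7 h 13 min; less 45 min break → 6 h 28 min
Sun: 10:49 AM–8:55 PM = 10 h 6 min; less 45 min break → 9 h 21 min
Fri reg 3 h 55 min / OT 0 h 0 min; Sat reg 6 h 28 min / OT 0 h 0 min; Sun reg 9 h 0 min / OT 0 h 21 min.
Totals: regular 19 h 23 min, overtime 0 h 21 min.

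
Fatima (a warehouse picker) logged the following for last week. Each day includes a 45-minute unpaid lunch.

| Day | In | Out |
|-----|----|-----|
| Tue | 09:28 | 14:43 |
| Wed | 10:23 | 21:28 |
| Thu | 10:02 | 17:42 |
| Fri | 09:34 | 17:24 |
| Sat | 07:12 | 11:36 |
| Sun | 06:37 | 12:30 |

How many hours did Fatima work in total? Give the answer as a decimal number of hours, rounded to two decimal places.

Tue: 09:28–14:43 = 5 h 15 min; less 45 min break → 4 h 30 min
Wed: 10:23–21:28 = 11 h 5 min; less 45 min break → 10 h 20 min
Thu: 10:02–17:42 = 7 h 40 min; less 45 min break → 6 h 55 min
Fri: 09:34–17:24 = 7 h 50 min; less 45 min break → 7 h 5 min
Sat: 07:12–11:36 = 4 h 24 min; less 45 min break → 3 h 39 min
Sun: 06:37–12:30 = 5 h 53 min; less 45 min break → 5 h 8 min
Total: 4 h 30 min + 10 h 20 min + 6 h 55 min + 7 h 5 min + 3 h 39 min + 5 h 8 min = 37 h 37 min.

37.62 hours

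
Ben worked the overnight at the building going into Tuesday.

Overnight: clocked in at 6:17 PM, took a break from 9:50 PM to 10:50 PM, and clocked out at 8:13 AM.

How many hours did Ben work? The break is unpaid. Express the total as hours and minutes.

Overnight: 6:17 PM → midnight = 5 h 43 min; midnight → 8:13 AM = 8 h 13 min; span 13 h 56 min; less 60 min break → 12 h 56 min

12 h 56 min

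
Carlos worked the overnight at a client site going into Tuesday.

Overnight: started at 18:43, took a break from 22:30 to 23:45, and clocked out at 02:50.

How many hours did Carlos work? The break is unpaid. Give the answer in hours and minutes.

6 h 52 min

Overnight: 18:43 → midnight = 5 h 17 min; midnight → 02:50 = 2 h 50 min; span 8 h 7 min; less 75 min break → 6 h 52 min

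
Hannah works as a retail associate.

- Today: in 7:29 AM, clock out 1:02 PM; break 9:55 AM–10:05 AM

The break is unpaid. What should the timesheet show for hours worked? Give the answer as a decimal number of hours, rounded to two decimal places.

5.38 hours

Today: 7:29 AM–1:02 PM = 5 h 33 min; less 10 min break → 5 h 23 min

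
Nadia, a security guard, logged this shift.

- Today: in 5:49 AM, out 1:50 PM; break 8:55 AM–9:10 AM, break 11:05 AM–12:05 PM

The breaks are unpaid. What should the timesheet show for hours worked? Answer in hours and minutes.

6 h 46 min

Today: 5:49 AM–1:50 PM = 8 h 1 min; less 75 min break → 6 h 46 min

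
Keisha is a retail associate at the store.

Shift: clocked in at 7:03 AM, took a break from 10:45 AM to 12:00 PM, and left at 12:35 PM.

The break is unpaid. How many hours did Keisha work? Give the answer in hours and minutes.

Shift: 7:03 AM–12:35 PM = 5 h 32 min; less 75 min break → 4 h 17 min

4 h 17 min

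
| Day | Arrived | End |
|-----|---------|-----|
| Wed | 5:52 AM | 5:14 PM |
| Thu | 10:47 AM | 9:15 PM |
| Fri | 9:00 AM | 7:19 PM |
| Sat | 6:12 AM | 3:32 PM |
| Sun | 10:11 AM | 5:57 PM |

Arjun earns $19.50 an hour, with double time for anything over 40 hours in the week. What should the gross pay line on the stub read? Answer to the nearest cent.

Wed: 5:52 AM–5:14 PM = 11 h 22 min
Thu: 10:47 AM–9:15 PM = 10 h 28 min
Fri: 9:00 AM–7:19 PM = 10 h 19 min
Sat: 6:12 AM–3:32 PM = 9 h 20 min
Sun: 10:11 AM–5:57 PM = 7 h 46 min
Total worked: 49 h 15 min = 2955 min.
Regular 40 h 0 min = 2400 min at $19.50/h; overtime 9 h 15 min = 555 min at $39.00/h.
Pay = (2400 × $19.50 + 555 × $39.00) ÷ 60 = $1140.75.

$1140.75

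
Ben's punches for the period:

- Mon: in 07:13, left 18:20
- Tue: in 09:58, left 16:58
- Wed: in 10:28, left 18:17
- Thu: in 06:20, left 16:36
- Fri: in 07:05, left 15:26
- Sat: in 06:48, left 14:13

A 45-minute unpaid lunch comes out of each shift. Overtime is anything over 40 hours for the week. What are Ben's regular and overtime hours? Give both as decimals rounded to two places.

Mon: 07:13–18:20 = 11 h 7 min; less 45 min break → 10 h 22 min
Tue: 09:58–16:58 = 7 h 0 min; less 45 min break → 6 h 15 min
Wed: 10:28–18:17 = 7 h 49 min; less 45 min break → 7 h 4 min
Thu: 06:20–16:36 = 10 h 16 min; less 45 min break → 9 h 31 min
Fri: 07:05–15:26 = 8 h 21 min; less 45 min break → 7 h 36 min
Sat: 06:48–14:13 = 7 h 25 min; less 45 min break → 6 h 40 min
Total worked: 47 h 28 min = 47.47 h.
Threshold 40 h → overtime 7 h 28 min, regular 40 h 0 min.

Regular 40.00 hours, overtime 7.47 hours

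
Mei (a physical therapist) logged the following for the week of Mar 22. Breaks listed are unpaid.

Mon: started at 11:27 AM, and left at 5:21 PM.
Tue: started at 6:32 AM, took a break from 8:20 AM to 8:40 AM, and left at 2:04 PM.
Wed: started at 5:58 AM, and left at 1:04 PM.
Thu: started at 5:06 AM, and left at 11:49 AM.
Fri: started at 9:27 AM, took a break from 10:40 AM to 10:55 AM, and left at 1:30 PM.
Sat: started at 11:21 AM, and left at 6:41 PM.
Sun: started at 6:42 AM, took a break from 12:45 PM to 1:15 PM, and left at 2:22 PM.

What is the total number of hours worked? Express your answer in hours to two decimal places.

Mon: 11:27 AM–5:21 PM = 5 h 54 min
Tue: 6:32 AM–2:04 PM = 7 h 32 min; less 20 min break → 7 h 12 min
Wed: 5:58 AM–1:04 PM = 7 h 6 min
Thu: 5:06 AM–11:49 AM = 6 h 43 min
Fri: 9:27 AM–1:30 PM = 4 h 3 min; less 15 min break → 3 h 48 min
Sat: 11:21 AM–6:41 PM = 7 h 20 min
Sun: 6:42 AM–2:22 PM = 7 h 40 min; less 30 min break → 7 h 10 min
Total: 5 h 54 min + 7 h 12 min + 7 h 6 min + 6 h 43 min + 3 h 48 min + 7 h 20 min + 7 h 10 min = 45 h 13 min.

45.22 hours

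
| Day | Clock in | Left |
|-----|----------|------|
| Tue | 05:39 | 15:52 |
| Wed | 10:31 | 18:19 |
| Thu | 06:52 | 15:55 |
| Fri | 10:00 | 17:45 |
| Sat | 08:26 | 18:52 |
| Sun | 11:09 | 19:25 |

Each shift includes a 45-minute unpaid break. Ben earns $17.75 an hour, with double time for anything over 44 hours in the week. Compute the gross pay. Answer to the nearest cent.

$959.09

Tue: 05:39–15:52 = 10 h 13 min; less 45 min break → 9 h 28 min
Wed: 10:31–18:19 = 7 h 48 min; less 45 min break → 7 h 3 min
Thu: 06:52–15:55 = 9 h 3 min; less 45 min break → 8 h 18 min
Fri: 10:00–17:45 = 7 h 45 min; less 45 min break → 7 h 0 min
Sat: 08:26–18:52 = 10 h 26 min; less 45 min break → 9 h 41 min
Sun: 11:09–19:25 = 8 h 16 min; less 45 min break → 7 h 31 min
Total worked: 49 h 1 min = 2941 min.
Regular 44 h 0 min = 2640 min at $17.75/h; overtime 5 h 1 min = 301 min at $35.50/h.
Pay = (2640 × $17.75 + 301 × $35.50) ÷ 60 = $959.09.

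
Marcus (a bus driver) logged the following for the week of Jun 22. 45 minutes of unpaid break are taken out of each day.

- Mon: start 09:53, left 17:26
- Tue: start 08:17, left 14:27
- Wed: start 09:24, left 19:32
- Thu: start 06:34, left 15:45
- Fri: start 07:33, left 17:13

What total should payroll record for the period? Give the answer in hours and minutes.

Mon: 09:53–17:26 = 7 h 33 min; less 45 min break → 6 h 48 min
Tue: 08:17–14:27 = 6 h 10 min; less 45 min break → 5 h 25 min
Wed: 09:24–19:32 = 10 h 8 min; less 45 min break → 9 h 23 min
Thu: 06:34–15:45 = 9 h 11 min; less 45 min break → 8 h 26 min
Fri: 07:33–17:13 = 9 h 40 min; less 45 min break → 8 h 55 min
Total: 6 h 48 min + 5 h 25 min + 9 h 23 min + 8 h 26 min + 8 h 55 min = 38 h 57 min.

38 h 57 min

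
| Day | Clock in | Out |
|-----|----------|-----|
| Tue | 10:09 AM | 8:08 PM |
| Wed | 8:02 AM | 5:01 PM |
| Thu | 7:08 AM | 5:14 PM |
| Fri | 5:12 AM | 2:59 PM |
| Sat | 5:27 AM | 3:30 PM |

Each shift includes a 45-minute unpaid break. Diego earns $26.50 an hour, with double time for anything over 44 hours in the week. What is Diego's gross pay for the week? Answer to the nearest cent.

Tue: 10:09 AM–8:08 PM = 9 h 59 min; less 45 min break → 9 h 14 min
Wed: 8:02 AM–5:01 PM = 8 h 59 min; less 45 min break → 8 h 14 min
Thu: 7:08 AM–5:14 PM = 10 h 6 min; less 45 min break → 9 h 21 min
Fri: 5:12 AM–2:59 PM = 9 h 47 min; less 45 min break → 9 h 2 min
Sat: 5:27 AM–3:30 PM = 10 h 3 min; less 45 min break → 9 h 18 min
Total worked: 45 h 9 min = 2709 min.
Regular 44 h 0 min = 2640 min at $26.50/h; overtime 1 h 9 min = 69 min at $53.00/h.
Pay = (2640 × $26.50 + 69 × $53.00) ÷ 60 = $1226.95.

$1226.95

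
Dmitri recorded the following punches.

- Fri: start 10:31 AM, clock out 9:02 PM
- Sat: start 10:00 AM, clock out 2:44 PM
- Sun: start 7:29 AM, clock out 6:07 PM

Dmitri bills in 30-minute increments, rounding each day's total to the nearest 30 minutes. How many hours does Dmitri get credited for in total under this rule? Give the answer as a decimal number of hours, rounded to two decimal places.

Fri: 10:31 AM–9:02 PM = 10 h 31 min → rounds to 10 h 30 min
Sat: 10:00 AM–2:44 PM = 4 h 44 min → rounds to 4 h 30 min
Sun: 7:29 AM–6:07 PM = 10 h 38 min → rounds to 10 h 30 min
Total credited: 25 h 30 min.

25.50 hours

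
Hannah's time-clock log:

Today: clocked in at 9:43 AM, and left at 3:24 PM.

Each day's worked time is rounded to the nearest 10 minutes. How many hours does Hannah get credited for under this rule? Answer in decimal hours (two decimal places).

5.67 hours

Today: 9:43 AM–3:24 PM = 5 h 41 min → rounds to 5 h 40 min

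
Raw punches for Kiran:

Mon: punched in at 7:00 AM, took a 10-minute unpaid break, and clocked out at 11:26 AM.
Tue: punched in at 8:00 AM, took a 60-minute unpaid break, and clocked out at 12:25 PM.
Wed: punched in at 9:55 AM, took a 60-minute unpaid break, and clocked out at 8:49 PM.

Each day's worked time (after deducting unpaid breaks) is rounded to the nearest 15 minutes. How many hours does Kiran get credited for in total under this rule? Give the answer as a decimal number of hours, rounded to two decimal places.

Mon: 7:00 AM–11:26 AM = 4 h 26 min − 10 min = 4 h 16 min → rounds to 4 h 15 min
Tue: 8:00 AM–12:25 PM = 4 h 25 min − 60 min = 3 h 25 min → rounds to 3 h 30 min
Wed: 9:55 AM–8:49 PM = 10 h 54 min − 60 min = 9 h 54 min → rounds to 10 h 0 min
Total credited: 17 h 45 min.

17.75 hours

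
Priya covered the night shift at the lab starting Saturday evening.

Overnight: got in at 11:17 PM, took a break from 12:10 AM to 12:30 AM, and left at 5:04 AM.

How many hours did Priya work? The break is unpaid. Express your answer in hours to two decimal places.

5.45 hours

Overnight: 11:17 PM → midnight = 0 h 43 min; midnight → 5:04 AM = 5 h 4 min; span 5 h 47 min; less 20 min break → 5 h 27 min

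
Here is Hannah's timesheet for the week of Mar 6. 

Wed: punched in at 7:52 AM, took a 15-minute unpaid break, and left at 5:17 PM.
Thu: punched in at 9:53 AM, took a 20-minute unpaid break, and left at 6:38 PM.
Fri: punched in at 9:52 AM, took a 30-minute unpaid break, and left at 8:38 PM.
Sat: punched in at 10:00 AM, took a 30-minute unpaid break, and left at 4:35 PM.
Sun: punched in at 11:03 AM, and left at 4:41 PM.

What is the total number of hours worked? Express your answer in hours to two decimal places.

Wed: 7:52 AM–5:17 PM = 9 h 25 min; less 15 min break → 9 h 10 min
Thu: 9:53 AM–6:38 PM = 8 h 45 min; less 20 min break → 8 h 25 min
Fri: 9:52 AM–8:38 PM = 10 h 46 min; less 30 min break → 10 h 16 min
Sat: 10:00 AM–4:35 PM = 6 h 35 min; less 30 min break → 6 h 5 min
Sun: 11:03 AM–4:41 PM = 5 h 38 min
Total: 9 h 10 min + 8 h 25 min + 10 h 16 min + 6 h 5 min + 5 h 38 min = 39 h 34 min.

39.57 hours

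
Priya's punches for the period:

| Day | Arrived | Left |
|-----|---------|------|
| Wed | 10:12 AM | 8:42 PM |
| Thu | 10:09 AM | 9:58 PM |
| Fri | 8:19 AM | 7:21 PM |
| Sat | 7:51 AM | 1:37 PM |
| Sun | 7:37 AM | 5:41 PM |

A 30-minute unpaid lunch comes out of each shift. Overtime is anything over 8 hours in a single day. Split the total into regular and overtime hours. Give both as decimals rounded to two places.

Wed: 10:12 AM–8:42 PM = 10 h 30 min; less 30 min break → 10 h 0 min
Thu: 10:09 AM–9:58 PM = 11 h 49 min; less 30 min break → 11 h 19 min
Fri: 8:19 AM–7:21 PM = 11 h 2 min; less 30 min break → 10 h 32 min
Sat: 7:51 AM–1:37 PM = 5 h 46 min; less 30 min break → 5 h 16 min
Sun: 7:37 AM–5:41 PM = 10 h 4 min; less 30 min break → 9 h 34 min
Wed reg 8 h 0 min / OT 2 h 0 min; Thu reg 8 h 0 min / OT 3 h 19 min; Fri reg 8 h 0 min / OT 2 h 32 min; Sat reg 5 h 16 min / OT 0 h 0 min; Sun reg 8 h 0 min / OT 1 h 34 min.
Totals: regular 37 h 16 min, overtime 9 h 25 min.

Regular 37.27 hours, overtime 9.42 hours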